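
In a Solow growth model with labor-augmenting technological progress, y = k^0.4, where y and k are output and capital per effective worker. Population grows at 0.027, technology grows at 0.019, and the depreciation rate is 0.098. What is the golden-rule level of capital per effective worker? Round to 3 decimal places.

k_gold ≈ 5.489

Capital per effective worker breaks even when investment replaces (n + g + δ)·k; here n + g + δ = 0.144.
At the golden rule the marginal product of capital equals n+g+δ: 0.4·k^(0.4−1) = 0.144. Solving, k_gold = (0.4/0.144)^(1/0.6) ≈ 5.4890.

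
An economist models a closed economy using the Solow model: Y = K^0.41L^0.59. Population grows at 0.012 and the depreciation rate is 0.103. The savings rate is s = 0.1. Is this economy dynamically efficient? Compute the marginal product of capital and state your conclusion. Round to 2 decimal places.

dynamically efficient; MPK ≈ 0.47

Break-even investment rate: n + δ = 0.012 + 0.103 = 0.115.
Steady-state k*: s·k^0.41 = 0.115·k gives k* = (0.1/0.115)^(1/0.59) ≈ 0.7891.
MPK = 0.41·0.7891^(-0.59) ≈ 0.4715.
MPK > n+δ = 0.115, so the economy is dynamically efficient (under-saving).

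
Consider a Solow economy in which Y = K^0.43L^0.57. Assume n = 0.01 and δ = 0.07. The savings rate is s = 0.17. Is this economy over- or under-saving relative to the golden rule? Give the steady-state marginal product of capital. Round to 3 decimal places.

Capital per worker breaks even when investment replaces (n + δ)·k; here n + δ = 0.08.
Steady-state k*: s·k^0.43 = 0.08·k gives k* = (0.17/0.08)^(1/0.57) ≈ 3.7524.
MPK = 0.43·3.7524^(-0.57) ≈ 0.2024.
MPK > n+δ = 0.08, so the economy is dynamically efficient (under-saving).

under-saving; MPK ≈ 0.202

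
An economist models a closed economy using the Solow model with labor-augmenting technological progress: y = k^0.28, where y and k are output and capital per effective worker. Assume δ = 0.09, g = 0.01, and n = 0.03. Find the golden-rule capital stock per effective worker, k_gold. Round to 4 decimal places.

The effective depreciation rate is n + g + δ = 0.03 + 0.01 + 0.09 = 0.13.
At the golden rule the marginal product of capital equals n+g+δ: 0.28·k^(0.28−1) = 0.13. Solving, k_gold = (0.28/0.13)^(1/0.72) ≈ 2.9027.

k_gold ≈ 2.9027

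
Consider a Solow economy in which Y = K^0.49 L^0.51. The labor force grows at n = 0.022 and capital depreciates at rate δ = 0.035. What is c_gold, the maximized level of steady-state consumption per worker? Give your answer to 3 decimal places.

Capital per worker breaks even when investment replaces (n + δ)·k; here n + δ = 0.057.
Setting f'(k) = n+δ gives 0.49·k^(0.49−1) = 0.057, hence k_gold = (0.49/0.057)^(1/0.51) ≈ 67.9207.
y_gold = 67.9207^0.49 ≈ 7.9010.
c_gold = y_gold − (n+δ)·k_gold = 7.9010 − 0.057·67.9207 ≈ 4.0295.

c_gold ≈ 4.030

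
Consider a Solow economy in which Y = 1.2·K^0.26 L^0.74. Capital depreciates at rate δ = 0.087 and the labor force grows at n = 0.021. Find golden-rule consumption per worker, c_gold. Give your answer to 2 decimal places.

c_gold ≈ 1.29

The effective depreciation rate is n + δ = 0.021 + 0.087 = 0.108.
Golden rule sets MPK = n+δ: 0.26·1.2·k^(0.26−1) = 0.108, so k_gold = (0.26·1.2/0.108)^(1/0.74) ≈ 4.1938.
y_gold = 1.2·4.1938^0.26 ≈ 1.7420.
c_gold = y_gold − (n+δ)·k_gold = 1.7420 − 0.108·4.1938 ≈ 1.2891.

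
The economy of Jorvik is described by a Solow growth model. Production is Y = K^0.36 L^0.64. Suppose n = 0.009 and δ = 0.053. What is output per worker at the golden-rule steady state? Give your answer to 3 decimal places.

y_gold ≈ 2.690

Break-even investment rate: n + δ = 0.009 + 0.053 = 0.062.
Setting f'(k) = n+δ gives 0.36·k^(0.36−1) = 0.062, hence k_gold = (0.36/0.062)^(1/0.64) ≈ 15.6175.
Output: y_gold = k_gold^0.36 = 15.6175^0.36 ≈ 2.6897.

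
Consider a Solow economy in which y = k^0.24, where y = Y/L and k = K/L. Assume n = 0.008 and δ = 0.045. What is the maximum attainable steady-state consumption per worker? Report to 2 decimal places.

n + δ = 0.008 + 0.045 = 0.053.
At the golden rule the marginal product of capital equals n+δ: 0.24·k^(0.24−1) = 0.053. Solving, k_gold = (0.24/0.053)^(1/0.76) ≈ 7.2958.
y_gold = 7.2958^0.24 ≈ 1.6112.
c_gold = y_gold − (n+δ)·k_gold = 1.6112 − 0.053·7.2958 ≈ 1.2245.

c_gold ≈ 1.22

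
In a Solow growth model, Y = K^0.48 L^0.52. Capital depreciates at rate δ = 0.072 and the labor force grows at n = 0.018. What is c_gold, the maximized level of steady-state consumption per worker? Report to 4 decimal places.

c_gold ≈ 2.4383

Break-even investment rate: n + δ = 0.018 + 0.072 = 0.09.
Golden rule sets MPK = n+δ: 0.48·k^(0.48−1) = 0.09, so k_gold = (0.48/0.09)^(1/0.52) ≈ 25.0077.
y_gold = 25.0077^0.48 ≈ 4.6890.
c_gold = y_gold − (n+δ)·k_gold = 4.6890 − 0.09·25.0077 ≈ 2.4383.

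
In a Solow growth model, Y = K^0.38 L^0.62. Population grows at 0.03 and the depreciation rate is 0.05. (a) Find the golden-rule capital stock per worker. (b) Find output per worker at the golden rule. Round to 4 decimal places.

n + δ = 0.03 + 0.05 = 0.08.
Golden rule sets MPK = n+δ: 0.38·k^(0.38−1) = 0.08, so k_gold = (0.38/0.08)^(1/0.62) ≈ 12.3436.
y_gold = 12.3436^0.38 ≈ 2.5986.

(a) k_gold ≈ 12.3436; (b) y_gold ≈ 2.5986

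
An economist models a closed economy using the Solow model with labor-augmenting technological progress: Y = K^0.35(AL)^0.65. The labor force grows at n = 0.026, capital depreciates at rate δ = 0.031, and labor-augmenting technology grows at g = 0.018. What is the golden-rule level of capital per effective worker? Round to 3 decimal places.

n + g + δ = 0.026 + 0.018 + 0.031 = 0.075.
Golden rule sets MPK = n+g+δ: 0.35·k^(0.35−1) = 0.075, so k_gold = (0.35/0.075)^(1/0.65) ≈ 10.6965.

k_gold ≈ 10.696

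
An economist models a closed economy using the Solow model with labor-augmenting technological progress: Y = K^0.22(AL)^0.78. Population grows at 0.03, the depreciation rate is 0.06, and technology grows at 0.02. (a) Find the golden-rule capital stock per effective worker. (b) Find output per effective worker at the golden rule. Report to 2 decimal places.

(a) k_gold ≈ 2.43; (b) y_gold ≈ 1.22

n + g + δ = 0.03 + 0.02 + 0.06 = 0.11.
Setting f'(k) = n+g+δ gives 0.22·k^(0.22−1) = 0.11, hence k_gold = (0.22/0.11)^(1/0.78) ≈ 2.4318.
y_gold = 2.4318^0.22 ≈ 1.2159.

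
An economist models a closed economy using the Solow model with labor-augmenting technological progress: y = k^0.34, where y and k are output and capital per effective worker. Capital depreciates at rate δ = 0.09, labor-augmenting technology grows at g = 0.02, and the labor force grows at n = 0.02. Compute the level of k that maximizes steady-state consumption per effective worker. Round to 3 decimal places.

k_gold ≈ 4.292

Break-even investment rate: n + g + δ = 0.02 + 0.02 + 0.09 = 0.13.
Golden rule sets MPK = n+g+δ: 0.34·k^(0.34−1) = 0.13, so k_gold = (0.34/0.13)^(1/0.66) ≈ 4.2917.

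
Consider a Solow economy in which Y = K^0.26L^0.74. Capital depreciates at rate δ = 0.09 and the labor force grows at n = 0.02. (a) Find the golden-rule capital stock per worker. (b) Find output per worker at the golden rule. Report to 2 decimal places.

n + δ = 0.02 + 0.09 = 0.11.
At the golden rule the marginal product of capital equals n+δ: 0.26·k^(0.26−1) = 0.11. Solving, k_gold = (0.26/0.11)^(1/0.74) ≈ 3.1977.
y_gold = 3.1977^0.26 ≈ 1.3529.

(a) k_gold ≈ 3.20; (b) y_gold ≈ 1.35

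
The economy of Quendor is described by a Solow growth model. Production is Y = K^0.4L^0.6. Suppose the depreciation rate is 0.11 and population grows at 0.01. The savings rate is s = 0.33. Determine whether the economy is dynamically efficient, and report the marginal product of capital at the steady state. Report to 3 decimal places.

dynamically efficient; MPK ≈ 0.145

Break-even investment rate: n + δ = 0.01 + 0.11 = 0.12.
Steady-state k*: s·k^0.4 = 0.12·k gives k* = (0.33/0.12)^(1/0.6) ≈ 5.3979.
MPK = 0.4·5.3979^(-0.6) ≈ 0.1455.
MPK > n+δ = 0.12, so the economy is dynamically efficient (under-saving).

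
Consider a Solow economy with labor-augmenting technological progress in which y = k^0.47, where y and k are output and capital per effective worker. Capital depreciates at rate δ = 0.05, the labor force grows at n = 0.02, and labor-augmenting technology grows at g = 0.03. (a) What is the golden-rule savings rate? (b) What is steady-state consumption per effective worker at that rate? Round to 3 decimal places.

(a) s_gold = 0.470; (b) c_gold ≈ 2.091

The effective depreciation rate is n + g + δ = 0.02 + 0.03 + 0.05 = 0.1.
For Cobb-Douglas, s_gold equals capital's share: s_gold = 0.47.
Maximizing c = f(k) − (n+g+δ)·k gives f'(k) = n+g+δ, i.e. 0.47·k^(0.47−1) = 0.1, so k_gold = (0.47/0.1)^(1/0.53) ≈ 18.5400.
y_gold = 18.5400^0.47 ≈ 3.9447; c_gold = (1−0.47)·y_gold ≈ 2.0907.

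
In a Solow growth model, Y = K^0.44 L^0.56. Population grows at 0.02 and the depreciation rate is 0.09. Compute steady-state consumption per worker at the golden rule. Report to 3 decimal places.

Capital per worker breaks even when investment replaces (n + δ)·k; here n + δ = 0.11.
At the golden rule the marginal product of capital equals n+δ: 0.44·k^(0.44−1) = 0.11. Solving, k_gold = (0.44/0.11)^(1/0.56) ≈ 11.8880.
y_gold = 11.8880^0.44 ≈ 2.9720.
c_gold = y_gold − (n+δ)·k_gold = 2.9720 − 0.11·11.8880 ≈ 1.6643.

c_gold ≈ 1.664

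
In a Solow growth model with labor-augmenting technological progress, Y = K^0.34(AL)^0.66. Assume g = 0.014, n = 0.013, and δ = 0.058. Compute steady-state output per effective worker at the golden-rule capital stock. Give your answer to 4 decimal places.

Capital per effective worker breaks even when investment replaces (n + g + δ)·k; here n + g + δ = 0.085.
At the golden rule the marginal product of capital equals n+g+δ: 0.34·k^(0.34−1) = 0.085. Solving, k_gold = (0.34/0.085)^(1/0.66) ≈ 8.1698.
Output: y_gold = k_gold^0.34 = 8.1698^0.34 ≈ 2.0425.

y_gold ≈ 2.0425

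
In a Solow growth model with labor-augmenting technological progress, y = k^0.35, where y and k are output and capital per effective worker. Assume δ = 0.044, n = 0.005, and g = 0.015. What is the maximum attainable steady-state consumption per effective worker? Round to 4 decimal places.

The effective depreciation rate is n + g + δ = 0.005 + 0.015 + 0.044 = 0.064.
At the golden rule the marginal product of capital equals n+g+δ: 0.35·k^(0.35−1) = 0.064. Solving, k_gold = (0.35/0.064)^(1/0.65) ≈ 13.6525.
y_gold = 13.6525^0.35 ≈ 2.4965.
c_gold = y_gold − (n+g+δ)·k_gold = 2.4965 − 0.064·13.6525 ≈ 1.6227.

c_gold ≈ 1.6227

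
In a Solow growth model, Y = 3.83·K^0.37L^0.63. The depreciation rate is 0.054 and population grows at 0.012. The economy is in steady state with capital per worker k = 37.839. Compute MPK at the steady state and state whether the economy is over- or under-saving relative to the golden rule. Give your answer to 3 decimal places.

under-saving; MPK ≈ 0.144

n + δ = 0.012 + 0.054 = 0.066.
MPK = 0.37·3.83·k^(0.37−1) = 0.37·3.83·37.839^(-0.63) ≈ 0.1436.
MPK > 0.066, so the economy is dynamically efficient (under-saving).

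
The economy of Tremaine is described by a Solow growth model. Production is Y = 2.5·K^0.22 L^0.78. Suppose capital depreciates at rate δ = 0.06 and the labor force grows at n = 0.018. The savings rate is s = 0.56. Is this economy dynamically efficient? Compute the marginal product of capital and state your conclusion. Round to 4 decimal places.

dynamically inefficient; MPK ≈ 0.0306

Capital per worker breaks even when investment replaces (n + δ)·k; here n + δ = 0.078.
Steady-state k*: s·A·k^0.22 = 0.078·k gives k* = (0.56·2.5/0.078)^(1/0.78) ≈ 40.5261.
MPK = 0.22·2.5·40.5261^(-0.78) ≈ 0.0306.
MPK < n+δ = 0.078, so the economy is dynamically inefficient (over-saving).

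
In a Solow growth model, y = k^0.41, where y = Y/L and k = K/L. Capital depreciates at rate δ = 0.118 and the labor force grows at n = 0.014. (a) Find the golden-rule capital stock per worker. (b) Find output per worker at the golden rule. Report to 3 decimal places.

Capital per worker breaks even when investment replaces (n + δ)·k; here n + δ = 0.132.
Golden rule sets MPK = n+δ: 0.41·k^(0.41−1) = 0.132, so k_gold = (0.41/0.132)^(1/0.59) ≈ 6.8274.
y_gold = 6.8274^0.41 ≈ 2.1981.

(a) k_gold ≈ 6.827; (b) y_gold ≈ 2.198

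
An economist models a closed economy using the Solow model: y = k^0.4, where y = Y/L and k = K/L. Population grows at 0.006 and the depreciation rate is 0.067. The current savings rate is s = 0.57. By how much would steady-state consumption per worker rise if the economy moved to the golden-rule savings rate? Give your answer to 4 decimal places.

Δc ≈ 0.1724

The effective depreciation rate is n + δ = 0.006 + 0.067 = 0.073.
Current steady state (s = 0.57): k* = (0.57/0.073)^(1/0.6) ≈ 30.7317, y* = 30.7317^0.4 ≈ 3.9358, c* = (1−0.57)·3.9358 ≈ 1.6924.
At the golden rule the marginal product of capital equals n+δ: 0.4·k^(0.4−1) = 0.073. Solving, k_gold = (0.4/0.073)^(1/0.6) ≈ 17.0305.
y_gold = 17.0305^0.4 ≈ 3.1081, c_gold = y_gold − 0.073·k_gold ≈ 1.8648.
Gain: Δc = 1.8648 − 1.6924 ≈ 0.1724.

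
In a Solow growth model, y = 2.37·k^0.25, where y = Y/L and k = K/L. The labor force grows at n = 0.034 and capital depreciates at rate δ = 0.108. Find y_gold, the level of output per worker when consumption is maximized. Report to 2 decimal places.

y_gold ≈ 3.82

Break-even investment rate: n + δ = 0.034 + 0.108 = 0.142.
Golden rule sets MPK = n+δ: 0.25·2.37·k^(0.25−1) = 0.142, so k_gold = (0.25·2.37/0.142)^(1/0.75) ≈ 6.7174.
Output: y_gold = 2.37·k_gold^0.25 = 2.37·6.7174^0.25 ≈ 3.8155.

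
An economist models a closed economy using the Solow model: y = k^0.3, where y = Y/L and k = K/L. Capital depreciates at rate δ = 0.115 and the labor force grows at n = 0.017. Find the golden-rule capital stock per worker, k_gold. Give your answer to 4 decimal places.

Capital per worker breaks even when investment replaces (n + δ)·k; here n + δ = 0.132.
Setting f'(k) = n+δ gives 0.3·k^(0.3−1) = 0.132, hence k_gold = (0.3/0.132)^(1/0.7) ≈ 3.2311.

k_gold ≈ 3.2311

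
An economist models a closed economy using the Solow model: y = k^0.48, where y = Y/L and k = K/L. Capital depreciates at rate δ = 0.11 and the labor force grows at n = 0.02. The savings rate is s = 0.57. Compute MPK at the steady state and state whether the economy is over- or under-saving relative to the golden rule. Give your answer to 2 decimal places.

Capital per worker breaks even when investment replaces (n + δ)·k; here n + δ = 0.13.
Steady-state k*: s·k^0.48 = 0.13·k gives k* = (0.57/0.13)^(1/0.52) ≈ 17.1587.
MPK = 0.48·17.1587^(-0.52) ≈ 0.1095.
MPK < n+δ = 0.13, so the economy is dynamically inefficient (over-saving).

over-saving; MPK ≈ 0.11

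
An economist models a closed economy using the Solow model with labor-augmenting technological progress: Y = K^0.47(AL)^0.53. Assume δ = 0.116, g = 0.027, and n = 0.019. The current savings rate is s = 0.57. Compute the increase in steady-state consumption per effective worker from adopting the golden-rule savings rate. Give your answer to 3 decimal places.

Δc ≈ 0.051

The effective depreciation rate is n + g + δ = 0.019 + 0.027 + 0.116 = 0.162.
Current steady state (s = 0.57): k* = (0.57/0.162)^(1/0.53) ≈ 10.7366, y* = 10.7366^0.47 ≈ 3.0515, c* = (1−0.57)·3.0515 ≈ 1.3121.
Setting f'(k) = n+g+δ gives 0.47·k^(0.47−1) = 0.162, hence k_gold = (0.47/0.162)^(1/0.53) ≈ 7.4610.
y_gold = 7.4610^0.47 ≈ 2.5717, c_gold = y_gold − 0.162·k_gold ≈ 1.3630.
Gain: Δc = 1.3630 − 1.3121 ≈ 0.0509.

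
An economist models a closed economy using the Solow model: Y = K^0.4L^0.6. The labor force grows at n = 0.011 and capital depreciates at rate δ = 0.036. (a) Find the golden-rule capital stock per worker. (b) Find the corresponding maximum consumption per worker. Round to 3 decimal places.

n + δ = 0.011 + 0.036 = 0.047.
Golden rule sets MPK = n+δ: 0.4·k^(0.4−1) = 0.047, so k_gold = (0.4/0.047)^(1/0.6) ≈ 35.4762.
y_gold = 35.4762^0.4 ≈ 4.1685; c_gold = y_gold − 0.047·k_gold ≈ 2.5011.

(a) k_gold ≈ 35.476; (b) c_gold ≈ 2.501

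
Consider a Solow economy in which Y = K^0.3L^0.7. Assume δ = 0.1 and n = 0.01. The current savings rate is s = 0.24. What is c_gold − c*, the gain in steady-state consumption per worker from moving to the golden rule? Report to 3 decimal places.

Δc ≈ 0.014

n + δ = 0.01 + 0.1 = 0.11.
Current steady state (s = 0.24): k* = (0.24/0.11)^(1/0.7) ≈ 3.0481, y* = 3.0481^0.3 ≈ 1.3970, c* = (1−0.24)·1.3970 ≈ 1.0617.
Setting f'(k) = n+δ gives 0.3·k^(0.3−1) = 0.11, hence k_gold = (0.3/0.11)^(1/0.7) ≈ 4.1925.
y_gold = 4.1925^0.3 ≈ 1.5372, c_gold = y_gold − 0.11·k_gold ≈ 1.0761.
Gain: Δc = 1.0761 − 1.0617 ≈ 0.0143.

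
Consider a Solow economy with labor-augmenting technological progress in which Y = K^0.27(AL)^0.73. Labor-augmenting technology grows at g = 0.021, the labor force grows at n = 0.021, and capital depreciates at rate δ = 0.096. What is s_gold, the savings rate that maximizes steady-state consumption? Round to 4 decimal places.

s_gold = 0.2700

Break-even investment rate: n + g + δ = 0.021 + 0.021 + 0.096 = 0.138.
At the golden rule MPK = n+g+δ, and in any Cobb-Douglas steady state s = (n+g+δ)·k/y = MPK·k/y = capital's share 0.27.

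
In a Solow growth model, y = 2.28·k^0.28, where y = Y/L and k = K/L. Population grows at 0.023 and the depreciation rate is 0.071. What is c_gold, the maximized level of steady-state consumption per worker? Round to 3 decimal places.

The effective depreciation rate is n + δ = 0.023 + 0.071 = 0.094.
Maximizing c = f(k) − (n+δ)·k gives f'(k) = n+δ, i.e. 0.28·2.28·k^(0.28−1) = 0.094, so k_gold = (0.28·2.28/0.094)^(1/0.72) ≈ 14.3056.
y_gold = 2.28·14.3056^0.28 ≈ 4.8026.
c_gold = y_gold − (n+δ)·k_gold = 4.8026 − 0.094·14.3056 ≈ 3.4579.

c_gold ≈ 3.458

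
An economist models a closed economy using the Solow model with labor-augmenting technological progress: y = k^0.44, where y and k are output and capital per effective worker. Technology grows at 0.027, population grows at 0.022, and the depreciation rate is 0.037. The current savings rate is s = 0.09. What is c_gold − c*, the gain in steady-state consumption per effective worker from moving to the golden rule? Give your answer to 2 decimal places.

Break-even investment rate: n + g + δ = 0.022 + 0.027 + 0.037 = 0.086.
Current steady state (s = 0.09): k* = (0.09/0.086)^(1/0.56) ≈ 1.0846, y* = 1.0846^0.44 ≈ 1.0364, c* = (1−0.09)·1.0364 ≈ 0.9431.
Maximizing c = f(k) − (n+g+δ)·k gives f'(k) = n+g+δ, i.e. 0.44·k^(0.44−1) = 0.086, so k_gold = (0.44/0.086)^(1/0.56) ≈ 18.4497.
y_gold = 18.4497^0.44 ≈ 3.6061, c_gold = y_gold − 0.086·k_gold ≈ 2.0194.
Gain: Δc = 2.0194 − 0.9431 ≈ 1.0763.

Δc ≈ 1.08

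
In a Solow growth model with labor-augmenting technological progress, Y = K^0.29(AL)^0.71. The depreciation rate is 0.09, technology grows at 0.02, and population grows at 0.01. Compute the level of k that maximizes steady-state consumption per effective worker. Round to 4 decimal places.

k_gold ≈ 3.4653

n + g + δ = 0.01 + 0.02 + 0.09 = 0.12.
Maximizing c = f(k) − (n+g+δ)·k gives f'(k) = n+g+δ, i.e. 0.29·k^(0.29−1) = 0.12, so k_gold = (0.29/0.12)^(1/0.71) ≈ 3.4653.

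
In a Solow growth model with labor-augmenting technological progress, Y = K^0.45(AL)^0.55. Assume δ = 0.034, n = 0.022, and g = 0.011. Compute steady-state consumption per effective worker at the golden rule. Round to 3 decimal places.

Break-even investment rate: n + g + δ = 0.022 + 0.011 + 0.034 = 0.067.
At the golden rule the marginal product of capital equals n+g+δ: 0.45·k^(0.45−1) = 0.067. Solving, k_gold = (0.45/0.067)^(1/0.55) ≈ 31.9071.
y_gold = 31.9071^0.45 ≈ 4.7506.
c_gold = y_gold − (n+g+δ)·k_gold = 4.7506 − 0.067·31.9071 ≈ 2.6128.

c_gold ≈ 2.613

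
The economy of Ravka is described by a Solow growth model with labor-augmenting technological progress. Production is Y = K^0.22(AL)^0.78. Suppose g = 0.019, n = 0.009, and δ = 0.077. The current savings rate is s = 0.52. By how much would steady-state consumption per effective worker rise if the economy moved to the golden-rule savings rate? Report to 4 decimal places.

Δc ≈ 0.2072

Capital per effective worker breaks even when investment replaces (n + g + δ)·k; here n + g + δ = 0.105.
Current steady state (s = 0.52): k* = (0.52/0.105)^(1/0.78) ≈ 7.7766, y* = 7.7766^0.22 ≈ 1.5703, c* = (1−0.52)·1.5703 ≈ 0.7537.
Maximizing c = f(k) − (n+g+δ)·k gives f'(k) = n+g+δ, i.e. 0.22·k^(0.22−1) = 0.105, so k_gold = (0.22/0.105)^(1/0.78) ≈ 2.5813.
y_gold = 2.5813^0.22 ≈ 1.2320, c_gold = y_gold − 0.105·k_gold ≈ 0.9609.
Gain: Δc = 0.9609 − 0.7537 ≈ 0.2072.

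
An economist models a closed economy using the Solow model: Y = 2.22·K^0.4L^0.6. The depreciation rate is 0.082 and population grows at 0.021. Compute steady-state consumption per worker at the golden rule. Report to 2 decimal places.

Break-even investment rate: n + δ = 0.021 + 0.082 = 0.103.
Golden rule sets MPK = n+δ: 0.4·2.22·k^(0.4−1) = 0.103, so k_gold = (0.4·2.22/0.103)^(1/0.6) ≈ 36.2487.
y_gold = 2.22·36.2487^0.4 ≈ 9.3341.
c_gold = y_gold − (n+δ)·k_gold = 9.3341 − 0.103·36.2487 ≈ 5.6004.

c_gold ≈ 5.60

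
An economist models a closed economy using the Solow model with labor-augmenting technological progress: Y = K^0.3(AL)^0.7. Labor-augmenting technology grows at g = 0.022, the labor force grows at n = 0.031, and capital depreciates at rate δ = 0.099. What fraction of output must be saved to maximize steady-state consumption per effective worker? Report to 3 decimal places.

Capital per effective worker breaks even when investment replaces (n + g + δ)·k; here n + g + δ = 0.152.
At the golden rule MPK = n+g+δ, and in any Cobb-Douglas steady state s = (n+g+δ)·k/y = MPK·k/y = capital's share 0.3.

s_gold = 0.300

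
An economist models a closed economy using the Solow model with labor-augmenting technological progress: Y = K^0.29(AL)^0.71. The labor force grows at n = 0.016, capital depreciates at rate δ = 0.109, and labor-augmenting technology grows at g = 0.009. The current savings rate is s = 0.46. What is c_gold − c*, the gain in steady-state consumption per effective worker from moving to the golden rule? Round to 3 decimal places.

The effective depreciation rate is n + g + δ = 0.016 + 0.009 + 0.109 = 0.134.
Current steady state (s = 0.46): k* = (0.46/0.134)^(1/0.71) ≈ 5.6812, y* = 5.6812^0.29 ≈ 1.6550, c* = (1−0.46)·1.6550 ≈ 0.8937.
Golden rule sets MPK = n+g+δ: 0.29·k^(0.29−1) = 0.134, so k_gold = (0.29/0.134)^(1/0.71) ≈ 2.9665.
y_gold = 2.9665^0.29 ≈ 1.3707, c_gold = y_gold − 0.134·k_gold ≈ 0.9732.
Gain: Δc = 0.9732 − 0.8937 ≈ 0.0795.

Δc ≈ 0.080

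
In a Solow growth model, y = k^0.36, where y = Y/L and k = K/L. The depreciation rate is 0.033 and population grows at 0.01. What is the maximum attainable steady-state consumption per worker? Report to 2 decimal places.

c_gold ≈ 2.11

Capital per worker breaks even when investment replaces (n + δ)·k; here n + δ = 0.043.
Golden rule sets MPK = n+δ: 0.36·k^(0.36−1) = 0.043, so k_gold = (0.36/0.043)^(1/0.64) ≈ 27.6648.
y_gold = 27.6648^0.36 ≈ 3.3044.
c_gold = y_gold − (n+δ)·k_gold = 3.3044 − 0.043·27.6648 ≈ 2.1148.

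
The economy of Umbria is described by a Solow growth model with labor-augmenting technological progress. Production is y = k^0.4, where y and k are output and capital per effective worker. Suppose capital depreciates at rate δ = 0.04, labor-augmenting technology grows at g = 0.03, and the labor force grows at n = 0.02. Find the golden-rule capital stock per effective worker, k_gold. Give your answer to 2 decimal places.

k_gold ≈ 12.01

n + g + δ = 0.02 + 0.03 + 0.04 = 0.09.
Maximizing c = f(k) − (n+g+δ)·k gives f'(k) = n+g+δ, i.e. 0.4·k^(0.4−1) = 0.09, so k_gold = (0.4/0.09)^(1/0.6) ≈ 12.0142.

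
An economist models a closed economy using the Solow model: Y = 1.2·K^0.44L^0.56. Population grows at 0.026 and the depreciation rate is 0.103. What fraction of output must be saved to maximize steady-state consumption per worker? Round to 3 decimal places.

Break-even investment rate: n + δ = 0.026 + 0.103 = 0.129.
At the golden rule MPK = n+δ, and in any Cobb-Douglas steady state s = (n+δ)·k/y = MPK·k/y = capital's share 0.44.

s_gold = 0.440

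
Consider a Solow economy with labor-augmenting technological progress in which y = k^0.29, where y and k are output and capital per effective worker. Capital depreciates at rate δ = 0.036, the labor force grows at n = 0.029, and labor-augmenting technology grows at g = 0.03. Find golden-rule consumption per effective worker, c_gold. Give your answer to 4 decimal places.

The effective depreciation rate is n + g + δ = 0.029 + 0.03 + 0.036 = 0.095.
At the golden rule the marginal product of capital equals n+g+δ: 0.29·k^(0.29−1) = 0.095. Solving, k_gold = (0.29/0.095)^(1/0.71) ≈ 4.8155.
y_gold = 4.8155^0.29 ≈ 1.5775.
c_gold = y_gold − (n+g+δ)·k_gold = 1.5775 − 0.095·4.8155 ≈ 1.1200.

c_gold ≈ 1.1200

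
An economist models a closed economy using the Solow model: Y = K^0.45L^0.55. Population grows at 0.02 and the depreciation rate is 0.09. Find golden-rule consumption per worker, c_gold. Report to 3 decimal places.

Capital per worker breaks even when investment replaces (n + δ)·k; here n + δ = 0.11.
Golden rule sets MPK = n+δ: 0.45·k^(0.45−1) = 0.11, so k_gold = (0.45/0.11)^(1/0.55) ≈ 12.9539.
y_gold = 12.9539^0.45 ≈ 3.1665.
c_gold = y_gold − (n+δ)·k_gold = 3.1665 − 0.11·12.9539 ≈ 1.7416.

c_gold ≈ 1.742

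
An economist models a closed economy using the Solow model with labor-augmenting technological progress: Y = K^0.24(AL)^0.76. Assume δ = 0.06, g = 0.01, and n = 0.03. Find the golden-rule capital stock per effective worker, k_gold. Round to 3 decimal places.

Capital per effective worker breaks even when investment replaces (n + g + δ)·k; here n + g + δ = 0.1.
At the golden rule the marginal product of capital equals n+g+δ: 0.24·k^(0.24−1) = 0.1. Solving, k_gold = (0.24/0.1)^(1/0.76) ≈ 3.1643.

k_gold ≈ 3.164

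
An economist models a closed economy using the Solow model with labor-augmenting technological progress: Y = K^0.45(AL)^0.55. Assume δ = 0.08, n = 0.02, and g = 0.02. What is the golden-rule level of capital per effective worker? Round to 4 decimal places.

n + g + δ = 0.02 + 0.02 + 0.08 = 0.12.
At the golden rule the marginal product of capital equals n+g+δ: 0.45·k^(0.45−1) = 0.12. Solving, k_gold = (0.45/0.12)^(1/0.55) ≈ 11.0584.

k_gold ≈ 11.0584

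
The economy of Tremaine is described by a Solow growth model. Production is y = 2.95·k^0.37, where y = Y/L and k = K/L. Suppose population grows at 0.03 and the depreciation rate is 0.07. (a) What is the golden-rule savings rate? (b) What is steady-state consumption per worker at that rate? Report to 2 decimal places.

n + δ = 0.03 + 0.07 = 0.1.
For Cobb-Douglas, s_gold equals capital's share: s_gold = 0.37.
Golden rule sets MPK = n+δ: 0.37·2.95·k^(0.37−1) = 0.1, so k_gold = (0.37·2.95/0.1)^(1/0.63) ≈ 44.4280.
y_gold = 2.95·44.4280^0.37 ≈ 12.0076; c_gold = (1−0.37)·y_gold ≈ 7.5648.

(a) s_gold = 0.37; (b) c_gold ≈ 7.56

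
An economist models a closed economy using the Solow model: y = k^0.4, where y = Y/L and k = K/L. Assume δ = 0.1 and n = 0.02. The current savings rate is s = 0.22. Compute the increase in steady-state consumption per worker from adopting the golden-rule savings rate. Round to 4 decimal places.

Δc ≈ 0.1705

n + δ = 0.02 + 0.1 = 0.12.
Current steady state (s = 0.22): k* = (0.22/0.12)^(1/0.6) ≈ 2.7462, y* = 2.7462^0.4 ≈ 1.4979, c* = (1−0.22)·1.4979 ≈ 1.1684.
Maximizing c = f(k) − (n+δ)·k gives f'(k) = n+δ, i.e. 0.4·k^(0.4−1) = 0.12, so k_gold = (0.4/0.12)^(1/0.6) ≈ 7.4381.
y_gold = 7.4381^0.4 ≈ 2.2314, c_gold = y_gold − 0.12·k_gold ≈ 1.3389.
Gain: Δc = 1.3389 − 1.1684 ≈ 0.1705.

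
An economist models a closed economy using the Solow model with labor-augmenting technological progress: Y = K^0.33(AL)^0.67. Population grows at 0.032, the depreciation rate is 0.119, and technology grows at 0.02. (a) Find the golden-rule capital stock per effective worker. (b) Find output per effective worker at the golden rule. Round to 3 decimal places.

(a) k_gold ≈ 2.668; (b) y_gold ≈ 1.382

The effective depreciation rate is n + g + δ = 0.032 + 0.02 + 0.119 = 0.171.
Maximizing c = f(k) − (n+g+δ)·k gives f'(k) = n+g+δ, i.e. 0.33·k^(0.33−1) = 0.171, so k_gold = (0.33/0.171)^(1/0.67) ≈ 2.6678.
y_gold = 2.6678^0.33 ≈ 1.3824.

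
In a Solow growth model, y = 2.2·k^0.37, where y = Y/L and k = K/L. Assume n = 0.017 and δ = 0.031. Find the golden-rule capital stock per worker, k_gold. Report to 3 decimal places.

k_gold ≈ 89.413

n + δ = 0.017 + 0.031 = 0.048.
Setting f'(k) = n+δ gives 0.37·2.2·k^(0.37−1) = 0.048, hence k_gold = (0.37·2.2/0.048)^(1/0.63) ≈ 89.4132.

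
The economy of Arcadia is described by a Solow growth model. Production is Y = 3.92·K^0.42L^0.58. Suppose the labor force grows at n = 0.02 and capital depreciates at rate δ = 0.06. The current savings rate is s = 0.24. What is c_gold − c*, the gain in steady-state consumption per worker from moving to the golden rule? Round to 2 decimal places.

Break-even investment rate: n + δ = 0.02 + 0.06 = 0.08.
Current steady state (s = 0.24): k* = (0.24·3.92/0.08)^(1/0.58) ≈ 70.0696, y* = 3.92·70.0696^0.42 ≈ 23.3565, c* = (1−0.24)·23.3565 ≈ 17.7510.
Setting f'(k) = n+δ gives 0.42·3.92·k^(0.42−1) = 0.08, hence k_gold = (0.42·3.92/0.08)^(1/0.58) ≈ 183.8912.
y_gold = 3.92·183.8912^0.42 ≈ 35.0269, c_gold = y_gold − 0.08·k_gold ≈ 20.3156.
Gain: Δc = 20.3156 − 17.7510 ≈ 2.5646.

Δc ≈ 2.56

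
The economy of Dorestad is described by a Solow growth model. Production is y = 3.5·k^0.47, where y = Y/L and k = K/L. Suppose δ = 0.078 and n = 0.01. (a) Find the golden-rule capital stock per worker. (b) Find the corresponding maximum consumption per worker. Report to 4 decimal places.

(a) k_gold ≈ 250.8432; (b) c_gold ≈ 24.8922

n + δ = 0.01 + 0.078 = 0.088.
Setting f'(k) = n+δ gives 0.47·3.5·k^(0.47−1) = 0.088, hence k_gold = (0.47·3.5/0.088)^(1/0.53) ≈ 250.8432.
y_gold = 3.5·250.8432^0.47 ≈ 46.9664; c_gold = y_gold − 0.088·k_gold ≈ 24.8922.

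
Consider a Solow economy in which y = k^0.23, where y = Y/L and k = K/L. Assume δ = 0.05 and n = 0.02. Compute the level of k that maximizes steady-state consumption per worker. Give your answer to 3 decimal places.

k_gold ≈ 4.688

Break-even investment rate: n + δ = 0.02 + 0.05 = 0.07.
Maximizing c = f(k) − (n+δ)·k gives f'(k) = n+δ, i.e. 0.23·k^(0.23−1) = 0.07, so k_gold = (0.23/0.07)^(1/0.77) ≈ 4.6876.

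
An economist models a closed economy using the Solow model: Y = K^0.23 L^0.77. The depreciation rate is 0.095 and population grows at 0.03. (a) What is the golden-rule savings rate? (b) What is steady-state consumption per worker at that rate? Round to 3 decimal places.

(a) s_gold = 0.230; (b) c_gold ≈ 0.924

Break-even investment rate: n + δ = 0.03 + 0.095 = 0.125.
For Cobb-Douglas, s_gold equals capital's share: s_gold = 0.23.
Setting f'(k) = n+δ gives 0.23·k^(0.23−1) = 0.125, hence k_gold = (0.23/0.125)^(1/0.77) ≈ 2.2076.
y_gold = 2.2076^0.23 ≈ 1.1998; c_gold = (1−0.23)·y_gold ≈ 0.9238.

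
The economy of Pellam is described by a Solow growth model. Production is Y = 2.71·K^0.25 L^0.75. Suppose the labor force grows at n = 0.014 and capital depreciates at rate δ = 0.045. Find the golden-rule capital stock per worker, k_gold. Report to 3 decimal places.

The effective depreciation rate is n + δ = 0.014 + 0.045 = 0.059.
Setting f'(k) = n+δ gives 0.25·2.71·k^(0.25−1) = 0.059, hence k_gold = (0.25·2.71/0.059)^(1/0.75) ≈ 25.9066.

k_gold ≈ 25.907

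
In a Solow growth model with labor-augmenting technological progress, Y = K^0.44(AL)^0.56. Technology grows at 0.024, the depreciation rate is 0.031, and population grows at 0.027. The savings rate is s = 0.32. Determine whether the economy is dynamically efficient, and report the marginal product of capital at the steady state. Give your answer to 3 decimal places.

n + g + δ = 0.027 + 0.024 + 0.031 = 0.082.
Steady-state k*: s·k^0.44 = 0.082·k gives k* = (0.32/0.082)^(1/0.56) ≈ 11.3752.
MPK = 0.44·11.3752^(-0.56) ≈ 0.1127.
MPK > n+g+δ = 0.082, so the economy is dynamically efficient (under-saving).

dynamically efficient; MPK ≈ 0.113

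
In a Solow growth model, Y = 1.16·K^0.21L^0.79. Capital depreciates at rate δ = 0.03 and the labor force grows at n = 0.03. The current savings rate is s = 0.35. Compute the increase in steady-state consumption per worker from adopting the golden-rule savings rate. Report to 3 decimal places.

Δc ≈ 0.077

Break-even investment rate: n + δ = 0.03 + 0.03 = 0.06.
Current steady state (s = 0.35): k* = (0.35·1.16/0.06)^(1/0.79) ≈ 11.2488, y* = 1.16·11.2488^0.21 ≈ 1.9284, c* = (1−0.35)·1.9284 ≈ 1.2534.
Maximizing c = f(k) − (n+δ)·k gives f'(k) = n+δ, i.e. 0.21·1.16·k^(0.21−1) = 0.06, so k_gold = (0.21·1.16/0.06)^(1/0.79) ≈ 5.8923.
y_gold = 1.16·5.8923^0.21 ≈ 1.6835, c_gold = y_gold − 0.06·k_gold ≈ 1.3300.
Gain: Δc = 1.3300 − 1.2534 ≈ 0.0765.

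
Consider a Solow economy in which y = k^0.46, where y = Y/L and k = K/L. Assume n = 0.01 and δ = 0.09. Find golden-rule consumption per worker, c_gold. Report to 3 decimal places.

c_gold ≈ 1.981

Break-even investment rate: n + δ = 0.01 + 0.09 = 0.1.
At the golden rule the marginal product of capital equals n+δ: 0.46·k^(0.46−1) = 0.1. Solving, k_gold = (0.46/0.1)^(1/0.54) ≈ 16.8783.
y_gold = 16.8783^0.46 ≈ 3.6692.
c_gold = y_gold − (n+δ)·k_gold = 3.6692 − 0.1·16.8783 ≈ 1.9814.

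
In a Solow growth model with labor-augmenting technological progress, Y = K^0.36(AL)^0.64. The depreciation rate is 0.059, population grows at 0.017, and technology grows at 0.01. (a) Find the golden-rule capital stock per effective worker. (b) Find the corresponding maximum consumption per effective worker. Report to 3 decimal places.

(a) k_gold ≈ 9.366; (b) c_gold ≈ 1.432

Break-even investment rate: n + g + δ = 0.017 + 0.01 + 0.059 = 0.086.
Maximizing c = f(k) − (n+g+δ)·k gives f'(k) = n+g+δ, i.e. 0.36·k^(0.36−1) = 0.086, so k_gold = (0.36/0.086)^(1/0.64) ≈ 9.3663.
y_gold = 9.3663^0.36 ≈ 2.2375; c_gold = y_gold − 0.086·k_gold ≈ 1.4320.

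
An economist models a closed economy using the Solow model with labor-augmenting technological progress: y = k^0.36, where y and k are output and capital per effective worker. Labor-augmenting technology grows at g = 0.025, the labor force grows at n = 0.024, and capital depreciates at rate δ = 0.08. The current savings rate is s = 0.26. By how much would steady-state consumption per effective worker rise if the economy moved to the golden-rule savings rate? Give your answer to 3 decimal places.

Δc ≈ 0.042

Capital per effective worker breaks even when investment replaces (n + g + δ)·k; here n + g + δ = 0.129.
Current steady state (s = 0.26): k* = (0.26/0.129)^(1/0.64) ≈ 2.9895, y* = 2.9895^0.36 ≈ 1.4833, c* = (1−0.26)·1.4833 ≈ 1.0976.
At the golden rule the marginal product of capital equals n+g+δ: 0.36·k^(0.36−1) = 0.129. Solving, k_gold = (0.36/0.129)^(1/0.64) ≈ 4.9708.
y_gold = 4.9708^0.36 ≈ 1.7812, c_gold = y_gold − 0.129·k_gold ≈ 1.1400.
Gain: Δc = 1.1400 − 1.0976 ≈ 0.0424.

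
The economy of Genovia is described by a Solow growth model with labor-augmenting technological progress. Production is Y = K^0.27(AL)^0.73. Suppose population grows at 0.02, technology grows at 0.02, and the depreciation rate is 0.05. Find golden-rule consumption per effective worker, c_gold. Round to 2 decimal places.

c_gold ≈ 1.10

Break-even investment rate: n + g + δ = 0.02 + 0.02 + 0.05 = 0.09.
Setting f'(k) = n+g+δ gives 0.27·k^(0.27−1) = 0.09, hence k_gold = (0.27/0.09)^(1/0.73) ≈ 4.5039.
y_gold = 4.5039^0.27 ≈ 1.5013.
c_gold = y_gold − (n+g+δ)·k_gold = 1.5013 − 0.09·4.5039 ≈ 1.0960.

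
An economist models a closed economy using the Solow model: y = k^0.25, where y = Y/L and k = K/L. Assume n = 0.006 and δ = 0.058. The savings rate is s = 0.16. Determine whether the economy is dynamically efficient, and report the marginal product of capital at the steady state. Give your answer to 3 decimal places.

dynamically efficient; MPK ≈ 0.100

Capital per worker breaks even when investment replaces (n + δ)·k; here n + δ = 0.064.
Steady-state k*: s·k^0.25 = 0.064·k gives k* = (0.16/0.064)^(1/0.75) ≈ 3.3930.
MPK = 0.25·3.3930^(-0.75) ≈ 0.1000.
MPK > n+δ = 0.064, so the economy is dynamically efficient (under-saving).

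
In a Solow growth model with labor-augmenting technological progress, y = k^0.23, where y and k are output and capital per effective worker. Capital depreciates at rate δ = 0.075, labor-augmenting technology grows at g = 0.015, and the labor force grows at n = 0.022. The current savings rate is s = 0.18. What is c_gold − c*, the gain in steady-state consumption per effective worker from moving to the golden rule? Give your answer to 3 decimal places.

Break-even investment rate: n + g + δ = 0.022 + 0.015 + 0.075 = 0.112.
Current steady state (s = 0.18): k* = (0.18/0.112)^(1/0.77) ≈ 1.8518, y* = 1.8518^0.23 ≈ 1.1523, c* = (1−0.18)·1.1523 ≈ 0.9448.
Maximizing c = f(k) − (n+g+δ)·k gives f'(k) = n+g+δ, i.e. 0.23·k^(0.23−1) = 0.112, so k_gold = (0.23/0.112)^(1/0.77) ≈ 2.5460.
y_gold = 2.5460^0.23 ≈ 1.2398, c_gold = y_gold − 0.112·k_gold ≈ 0.9546.
Gain: Δc = 0.9546 − 0.9448 ≈ 0.0098.

Δc ≈ 0.010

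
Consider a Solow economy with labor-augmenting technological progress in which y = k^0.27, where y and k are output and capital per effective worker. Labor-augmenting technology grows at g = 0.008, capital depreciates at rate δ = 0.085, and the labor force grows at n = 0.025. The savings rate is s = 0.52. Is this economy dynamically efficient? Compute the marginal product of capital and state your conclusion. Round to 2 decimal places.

n + g + δ = 0.025 + 0.008 + 0.085 = 0.118.
Steady-state k*: s·k^0.27 = 0.118·k gives k* = (0.52/0.118)^(1/0.73) ≈ 7.6271.
MPK = 0.27·7.6271^(-0.73) ≈ 0.0613.
MPK < n+g+δ = 0.118, so the economy is dynamically inefficient (over-saving).

dynamically inefficient; MPK ≈ 0.06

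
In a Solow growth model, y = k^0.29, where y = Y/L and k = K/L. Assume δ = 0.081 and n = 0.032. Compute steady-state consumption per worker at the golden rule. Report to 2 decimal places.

Break-even investment rate: n + δ = 0.032 + 0.081 = 0.113.
Setting f'(k) = n+δ gives 0.29·k^(0.29−1) = 0.113, hence k_gold = (0.29/0.113)^(1/0.71) ≈ 3.7714.
y_gold = 3.7714^0.29 ≈ 1.4696.
c_gold = y_gold − (n+δ)·k_gold = 1.4696 − 0.113·3.7714 ≈ 1.0434.

c_gold ≈ 1.04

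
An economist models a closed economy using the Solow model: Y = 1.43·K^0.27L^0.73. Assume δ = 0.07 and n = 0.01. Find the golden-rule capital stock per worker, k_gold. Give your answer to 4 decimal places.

k_gold ≈ 8.6388

Capital per worker breaks even when investment replaces (n + δ)·k; here n + δ = 0.08.
Setting f'(k) = n+δ gives 0.27·1.43·k^(0.27−1) = 0.08, hence k_gold = (0.27·1.43/0.08)^(1/0.73) ≈ 8.6388.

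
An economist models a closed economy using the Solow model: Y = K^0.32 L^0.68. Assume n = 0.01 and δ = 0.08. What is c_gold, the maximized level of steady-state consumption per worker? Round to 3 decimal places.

Capital per worker breaks even when investment replaces (n + δ)·k; here n + δ = 0.09.
At the golden rule the marginal product of capital equals n+δ: 0.32·k^(0.32−1) = 0.09. Solving, k_gold = (0.32/0.09)^(1/0.68) ≈ 6.4589.
y_gold = 6.4589^0.32 ≈ 1.8166.
c_gold = y_gold − (n+δ)·k_gold = 1.8166 − 0.09·6.4589 ≈ 1.2353.

c_gold ≈ 1.235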